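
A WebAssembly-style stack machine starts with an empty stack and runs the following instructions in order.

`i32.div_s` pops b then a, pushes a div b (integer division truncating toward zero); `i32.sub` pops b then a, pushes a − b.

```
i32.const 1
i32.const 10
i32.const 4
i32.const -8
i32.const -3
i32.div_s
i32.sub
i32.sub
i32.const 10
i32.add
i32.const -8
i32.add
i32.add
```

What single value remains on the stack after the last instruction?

11

i32.const 1  → 1
i32.const 10 → 1 10
i32.const 4  → 1 10 4
i32.const -8 → 1 10 4 -8
i32.const -3 → 1 10 4 -8 -3
i32.div_s    → 1 10 4 2
i32.sub      → 1 10 2
i32.sub      → 1 8
i32.const 10 → 1 8 10
i32.add      → 1 18
i32.const -8 → 1 18 -8
i32.add      → 1 10
i32.add      → 11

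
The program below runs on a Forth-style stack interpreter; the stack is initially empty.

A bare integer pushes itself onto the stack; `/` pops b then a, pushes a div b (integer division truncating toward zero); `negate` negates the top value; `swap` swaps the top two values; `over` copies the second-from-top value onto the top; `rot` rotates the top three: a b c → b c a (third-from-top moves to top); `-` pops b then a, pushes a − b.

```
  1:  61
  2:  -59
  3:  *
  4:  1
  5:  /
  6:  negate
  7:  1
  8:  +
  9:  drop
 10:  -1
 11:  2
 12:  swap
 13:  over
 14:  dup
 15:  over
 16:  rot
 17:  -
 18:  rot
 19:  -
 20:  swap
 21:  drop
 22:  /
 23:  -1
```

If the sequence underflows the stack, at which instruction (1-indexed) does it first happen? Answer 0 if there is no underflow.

61     -> 61
-59    -> 61 -59
*      -> -3599
1      -> -3599 1
/      -> -3599
negate -> 3599
1      -> 3599 1
+      -> 3600
drop   -> (empty)
-1     -> -1
2      -> -1 2
swap   -> 2 -1
over   -> 2 -1 2
dup    -> 2 -1 2 2
over   -> 2 -1 2 2 2
rot    -> 2 -1 2 2 2
-      -> 2 -1 2 0
rot    -> 2 2 0 -1
-      -> 2 2 1
swap   -> 2 1 2
drop   -> 2 1
/      -> 2
-1     -> 2 -1

0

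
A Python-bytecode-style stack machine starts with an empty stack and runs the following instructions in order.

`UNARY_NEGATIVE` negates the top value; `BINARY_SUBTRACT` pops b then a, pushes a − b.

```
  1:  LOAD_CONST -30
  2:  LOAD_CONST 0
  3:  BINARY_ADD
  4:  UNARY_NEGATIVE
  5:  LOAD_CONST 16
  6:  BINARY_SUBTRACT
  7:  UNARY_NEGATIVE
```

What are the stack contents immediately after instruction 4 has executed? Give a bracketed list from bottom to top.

LOAD_CONST -30 -> [-30]
LOAD_CONST 0   -> [-30, 0]
BINARY_ADD     -> [-30]
UNARY_NEGATIVE -> [30]

[30]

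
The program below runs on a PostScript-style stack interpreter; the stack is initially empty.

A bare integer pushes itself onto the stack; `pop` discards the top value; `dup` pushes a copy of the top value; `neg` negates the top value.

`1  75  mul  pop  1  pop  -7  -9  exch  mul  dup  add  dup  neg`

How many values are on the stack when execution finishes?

2

1     1
75    1 75
mul   75
pop   (empty)
1     1
pop   (empty)
-7    -7
-9    -7 -9
exch  -9 -7
mul   63
dup   63 63
add   126
dup   126 126
neg   126 -126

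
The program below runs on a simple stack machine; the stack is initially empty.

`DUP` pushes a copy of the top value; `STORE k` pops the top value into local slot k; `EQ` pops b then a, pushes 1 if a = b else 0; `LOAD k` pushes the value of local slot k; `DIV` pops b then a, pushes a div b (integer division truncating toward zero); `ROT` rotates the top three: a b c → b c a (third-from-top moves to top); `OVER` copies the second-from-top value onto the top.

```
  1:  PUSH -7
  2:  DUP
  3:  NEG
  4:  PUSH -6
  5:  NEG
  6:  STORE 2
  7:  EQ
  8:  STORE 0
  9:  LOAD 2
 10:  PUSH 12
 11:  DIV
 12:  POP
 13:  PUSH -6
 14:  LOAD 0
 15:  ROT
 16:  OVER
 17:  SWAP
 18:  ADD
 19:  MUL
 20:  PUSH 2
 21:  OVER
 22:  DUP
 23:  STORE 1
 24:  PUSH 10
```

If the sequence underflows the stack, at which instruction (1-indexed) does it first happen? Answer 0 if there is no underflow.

15

PUSH -7 → -7
DUP     → -7 -7
NEG     → -7 7
PUSH -6 → -7 7 -6
NEG     → -7 7 6
STORE 2 → -7 7
EQ      → 0
STORE 0 → (empty)
LOAD 2  → 6
PUSH 12 → 6 12
DIV     → 0
POP     → (empty)
PUSH -6 → -6
LOAD 0  → -6 0
ROT  — needs 3 operands, stack has 2 → underflow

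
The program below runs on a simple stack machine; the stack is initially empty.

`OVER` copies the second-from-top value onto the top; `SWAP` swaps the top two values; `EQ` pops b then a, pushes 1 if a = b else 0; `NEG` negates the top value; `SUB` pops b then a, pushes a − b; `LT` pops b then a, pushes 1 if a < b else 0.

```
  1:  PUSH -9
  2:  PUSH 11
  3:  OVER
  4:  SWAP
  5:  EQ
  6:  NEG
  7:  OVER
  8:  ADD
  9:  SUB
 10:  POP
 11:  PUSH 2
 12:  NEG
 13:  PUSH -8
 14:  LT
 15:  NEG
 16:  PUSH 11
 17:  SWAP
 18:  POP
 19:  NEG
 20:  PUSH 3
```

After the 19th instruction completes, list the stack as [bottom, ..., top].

PUSH -9 → -9
PUSH 11 → -9 11
OVER    → -9 11 -9
SWAP    → -9 -9 11
EQ      → -9 0
NEG     → -9 0
OVER    → -9 0 -9
ADD     → -9 -9
SUB     → 0
POP     → (empty)
PUSH 2  → 2
NEG     → -2
PUSH -8 → -2 -8
LT      → 0
NEG     → 0
PUSH 11 → 0 11
SWAP    → 11 0
POP     → 11
NEG     → -11

[-11]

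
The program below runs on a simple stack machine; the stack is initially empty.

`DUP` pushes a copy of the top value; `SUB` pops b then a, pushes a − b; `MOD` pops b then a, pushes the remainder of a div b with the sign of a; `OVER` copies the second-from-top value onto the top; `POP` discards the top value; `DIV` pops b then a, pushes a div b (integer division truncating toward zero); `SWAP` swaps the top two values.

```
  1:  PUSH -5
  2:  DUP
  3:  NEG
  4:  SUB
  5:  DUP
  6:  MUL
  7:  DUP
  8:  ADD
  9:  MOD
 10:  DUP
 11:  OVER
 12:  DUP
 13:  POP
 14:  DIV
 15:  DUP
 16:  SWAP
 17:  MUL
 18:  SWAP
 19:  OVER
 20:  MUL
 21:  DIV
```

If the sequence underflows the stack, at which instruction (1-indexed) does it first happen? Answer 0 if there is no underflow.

9

PUSH -5 : [-5]
DUP     : [-5, -5]
NEG     : [-5, 5]
SUB     : [-10]
DUP     : [-10, -10]
MUL     : [100]
DUP     : [100, 100]
ADD     : [200]
MOD  — needs 2 operands, stack has 1 → underflow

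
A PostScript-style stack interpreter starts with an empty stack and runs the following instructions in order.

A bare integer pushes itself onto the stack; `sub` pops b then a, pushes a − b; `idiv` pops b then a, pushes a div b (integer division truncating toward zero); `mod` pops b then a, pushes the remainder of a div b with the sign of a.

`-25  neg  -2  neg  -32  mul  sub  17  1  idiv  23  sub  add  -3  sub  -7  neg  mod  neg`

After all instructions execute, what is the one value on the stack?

-2

-25  → [-25]
neg  → [25]
-2   → [25, -2]
neg  → [25, 2]
-32  → [25, 2, -32]
mul  → [25, -64]
sub  → [89]
17   → [89, 17]
1    → [89, 17, 1]
idiv → [89, 17]
23   → [89, 17, 23]
sub  → [89, -6]
add  → [83]
-3   → [83, -3]
sub  → [86]
-7   → [86, -7]
neg  → [86, 7]
mod  → [2]
neg  → [-2]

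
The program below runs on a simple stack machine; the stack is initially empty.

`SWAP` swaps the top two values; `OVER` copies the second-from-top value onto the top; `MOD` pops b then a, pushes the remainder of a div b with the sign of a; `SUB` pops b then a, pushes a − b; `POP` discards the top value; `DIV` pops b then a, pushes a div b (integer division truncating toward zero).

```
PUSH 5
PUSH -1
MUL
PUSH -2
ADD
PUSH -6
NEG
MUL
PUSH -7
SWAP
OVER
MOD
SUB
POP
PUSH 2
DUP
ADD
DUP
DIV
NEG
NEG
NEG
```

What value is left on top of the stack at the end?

PUSH 5  : 5
PUSH -1 : 5 -1
MUL     : -5
PUSH -2 : -5 -2
ADD     : -7
PUSH -6 : -7 -6
NEG     : -7 6
MUL     : -42
PUSH -7 : -42 -7
SWAP    : -7 -42
OVER    : -7 -42 -7
MOD     : -7 0
SUB     : -7
POP     : (empty)
PUSH 2  : 2
DUP     : 2 2
ADD     : 4
DUP     : 4 4
DIV     : 1
NEG     : -1
NEG     : 1
NEG     : -1

-1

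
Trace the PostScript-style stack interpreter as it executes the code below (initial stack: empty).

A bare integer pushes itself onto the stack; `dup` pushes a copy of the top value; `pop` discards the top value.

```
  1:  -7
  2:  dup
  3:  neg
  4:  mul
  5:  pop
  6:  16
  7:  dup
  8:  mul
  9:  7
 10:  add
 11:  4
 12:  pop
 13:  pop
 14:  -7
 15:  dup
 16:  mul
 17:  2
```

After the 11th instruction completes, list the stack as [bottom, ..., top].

-7  -> [-7]
dup -> [-7, -7]
neg -> [-7, 7]
mul -> [-49]
pop -> []
16  -> [16]
dup -> [16, 16]
mul -> [256]
7   -> [256, 7]
add -> [263]
4   -> [263, 4]

[263, 4]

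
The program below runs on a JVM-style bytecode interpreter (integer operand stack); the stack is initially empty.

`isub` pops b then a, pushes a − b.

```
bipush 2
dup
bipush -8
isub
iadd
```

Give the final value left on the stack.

12

bipush 2  : 2
dup       : 2 2
bipush -8 : 2 2 -8
isub      : 2 10
iadd      : 12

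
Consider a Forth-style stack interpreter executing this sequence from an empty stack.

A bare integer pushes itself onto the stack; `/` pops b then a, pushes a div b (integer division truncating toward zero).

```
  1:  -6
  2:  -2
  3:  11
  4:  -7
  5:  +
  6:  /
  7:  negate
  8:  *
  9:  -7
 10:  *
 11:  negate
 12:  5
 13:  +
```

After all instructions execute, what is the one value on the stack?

5

-6      -6
-2      -6 -2
11      -6 -2 11
-7      -6 -2 11 -7
+       -6 -2 4
/       -6 0
negate  -6 0
*       0
-7      0 -7
*       0
negate  0
5       0 5
+       5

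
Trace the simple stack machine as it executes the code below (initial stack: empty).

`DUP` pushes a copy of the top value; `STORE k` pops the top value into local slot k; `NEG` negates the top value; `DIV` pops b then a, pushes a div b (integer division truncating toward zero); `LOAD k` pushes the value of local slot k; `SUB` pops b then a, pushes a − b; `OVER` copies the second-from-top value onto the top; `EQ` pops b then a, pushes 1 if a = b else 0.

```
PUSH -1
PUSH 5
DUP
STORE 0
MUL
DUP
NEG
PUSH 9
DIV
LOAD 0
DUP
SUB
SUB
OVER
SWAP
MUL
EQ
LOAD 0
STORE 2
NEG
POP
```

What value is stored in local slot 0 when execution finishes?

5

PUSH -1 → [-1]
PUSH 5  → [-1, 5]
DUP     → [-1, 5, 5]
STORE 0 → [-1, 5]
MUL     → [-5]
DUP     → [-5, -5]
NEG     → [-5, 5]
PUSH 9  → [-5, 5, 9]
DIV     → [-5, 0]
LOAD 0  → [-5, 0, 5]
DUP     → [-5, 0, 5, 5]
SUB     → [-5, 0, 0]
SUB     → [-5, 0]
OVER    → [-5, 0, -5]
SWAP    → [-5, -5, 0]
MUL     → [-5, 0]
EQ      → [0]
LOAD 0  → [0, 5]
STORE 2 → [0]
NEG     → [0]
POP     → []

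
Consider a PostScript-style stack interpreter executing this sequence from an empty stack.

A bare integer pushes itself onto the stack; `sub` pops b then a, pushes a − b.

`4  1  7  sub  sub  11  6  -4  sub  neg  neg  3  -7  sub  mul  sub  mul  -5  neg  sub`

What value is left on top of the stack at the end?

-895

4   : [4]
1   : [4, 1]
7   : [4, 1, 7]
sub : [4, -6]
sub : [10]
11  : [10, 11]
6   : [10, 11, 6]
-4  : [10, 11, 6, -4]
sub : [10, 11, 10]
neg : [10, 11, -10]
neg : [10, 11, 10]
3   : [10, 11, 10, 3]
-7  : [10, 11, 10, 3, -7]
sub : [10, 11, 10, 10]
mul : [10, 11, 100]
sub : [10, -89]
mul : [-890]
-5  : [-890, -5]
neg : [-890, 5]
sub : [-895]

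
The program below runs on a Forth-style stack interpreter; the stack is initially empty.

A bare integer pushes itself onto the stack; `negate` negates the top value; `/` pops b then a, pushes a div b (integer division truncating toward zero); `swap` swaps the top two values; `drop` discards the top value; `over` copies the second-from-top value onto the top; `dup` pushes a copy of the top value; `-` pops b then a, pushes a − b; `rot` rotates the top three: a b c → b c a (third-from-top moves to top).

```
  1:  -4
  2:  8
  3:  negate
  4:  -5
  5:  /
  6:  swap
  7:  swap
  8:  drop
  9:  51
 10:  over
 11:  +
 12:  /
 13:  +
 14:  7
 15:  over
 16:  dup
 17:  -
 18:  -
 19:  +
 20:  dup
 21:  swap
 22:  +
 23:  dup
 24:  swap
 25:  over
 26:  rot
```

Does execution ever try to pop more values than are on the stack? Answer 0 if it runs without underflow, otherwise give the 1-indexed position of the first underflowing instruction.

13

-4     → -4
8      → -4 8
negate → -4 -8
-5     → -4 -8 -5
/      → -4 1
swap   → 1 -4
swap   → -4 1
drop   → -4
51     → -4 51
over   → -4 51 -4
+      → -4 47
/      → 0
+  — needs 2 operands, stack has 1 → underflow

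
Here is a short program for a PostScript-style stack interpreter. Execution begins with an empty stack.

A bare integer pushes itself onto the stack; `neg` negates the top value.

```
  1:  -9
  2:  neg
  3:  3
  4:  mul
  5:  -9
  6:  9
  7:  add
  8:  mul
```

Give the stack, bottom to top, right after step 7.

[27, 0]

-9  -> [-9]
neg -> [9]
3   -> [9, 3]
mul -> [27]
-9  -> [27, -9]
9   -> [27, -9, 9]
add -> [27, 0]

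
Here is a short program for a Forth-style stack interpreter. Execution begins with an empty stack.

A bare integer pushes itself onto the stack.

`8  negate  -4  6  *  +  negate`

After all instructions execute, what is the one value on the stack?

8      -> 8
negate -> -8
-4     -> -8 -4
6      -> -8 -4 6
*      -> -8 -24
+      -> -32
negate -> 32

32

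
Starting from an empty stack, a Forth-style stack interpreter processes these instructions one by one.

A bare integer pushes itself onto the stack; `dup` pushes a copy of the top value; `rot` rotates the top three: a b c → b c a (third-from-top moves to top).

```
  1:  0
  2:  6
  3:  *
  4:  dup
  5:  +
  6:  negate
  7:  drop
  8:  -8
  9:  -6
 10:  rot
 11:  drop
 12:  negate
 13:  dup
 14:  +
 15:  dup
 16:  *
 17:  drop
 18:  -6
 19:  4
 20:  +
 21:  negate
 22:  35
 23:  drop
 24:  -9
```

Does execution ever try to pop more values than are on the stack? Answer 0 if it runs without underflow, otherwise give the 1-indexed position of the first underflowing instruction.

0      → [0]
6      → [0, 6]
*      → [0]
dup    → [0, 0]
+      → [0]
negate → [0]
drop   → []
-8     → [-8]
-6     → [-8, -6]
rot  — needs 3 operands, stack has 2 → underflow

10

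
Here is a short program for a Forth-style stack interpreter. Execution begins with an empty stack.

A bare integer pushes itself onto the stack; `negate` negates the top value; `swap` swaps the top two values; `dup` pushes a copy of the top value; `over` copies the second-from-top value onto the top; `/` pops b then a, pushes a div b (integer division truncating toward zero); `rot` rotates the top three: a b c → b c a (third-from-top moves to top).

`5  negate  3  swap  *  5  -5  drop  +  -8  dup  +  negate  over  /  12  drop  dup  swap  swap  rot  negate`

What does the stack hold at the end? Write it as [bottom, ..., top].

5      → [5]
negate → [-5]
3      → [-5, 3]
swap   → [3, -5]
*      → [-15]
5      → [-15, 5]
-5     → [-15, 5, -5]
drop   → [-15, 5]
+      → [-10]
-8     → [-10, -8]
dup    → [-10, -8, -8]
+      → [-10, -16]
negate → [-10, 16]
over   → [-10, 16, -10]
/      → [-10, -1]
12     → [-10, -1, 12]
drop   → [-10, -1]
dup    → [-10, -1, -1]
swap   → [-10, -1, -1]
swap   → [-10, -1, -1]
rot    → [-1, -1, -10]
negate → [-1, -1, 10]

[-1, -1, 10]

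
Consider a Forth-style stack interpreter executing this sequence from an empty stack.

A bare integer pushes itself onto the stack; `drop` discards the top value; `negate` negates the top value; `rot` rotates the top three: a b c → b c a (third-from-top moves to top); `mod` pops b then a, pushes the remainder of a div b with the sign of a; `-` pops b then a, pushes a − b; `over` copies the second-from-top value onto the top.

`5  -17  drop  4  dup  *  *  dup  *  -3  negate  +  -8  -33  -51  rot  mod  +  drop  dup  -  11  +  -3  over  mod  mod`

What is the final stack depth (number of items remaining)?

1

5      : [5]
-17    : [5, -17]
drop   : [5]
4      : [5, 4]
dup    : [5, 4, 4]
*      : [5, 16]
*      : [80]
dup    : [80, 80]
*      : [6400]
-3     : [6400, -3]
negate : [6400, 3]
+      : [6403]
-8     : [6403, -8]
-33    : [6403, -8, -33]
-51    : [6403, -8, -33, -51]
rot    : [6403, -33, -51, -8]
mod    : [6403, -33, -3]
+      : [6403, -36]
drop   : [6403]
dup    : [6403, 6403]
-      : [0]
11     : [0, 11]
+      : [11]
-3     : [11, -3]
over   : [11, -3, 11]
mod    : [11, -3]
mod    : [2]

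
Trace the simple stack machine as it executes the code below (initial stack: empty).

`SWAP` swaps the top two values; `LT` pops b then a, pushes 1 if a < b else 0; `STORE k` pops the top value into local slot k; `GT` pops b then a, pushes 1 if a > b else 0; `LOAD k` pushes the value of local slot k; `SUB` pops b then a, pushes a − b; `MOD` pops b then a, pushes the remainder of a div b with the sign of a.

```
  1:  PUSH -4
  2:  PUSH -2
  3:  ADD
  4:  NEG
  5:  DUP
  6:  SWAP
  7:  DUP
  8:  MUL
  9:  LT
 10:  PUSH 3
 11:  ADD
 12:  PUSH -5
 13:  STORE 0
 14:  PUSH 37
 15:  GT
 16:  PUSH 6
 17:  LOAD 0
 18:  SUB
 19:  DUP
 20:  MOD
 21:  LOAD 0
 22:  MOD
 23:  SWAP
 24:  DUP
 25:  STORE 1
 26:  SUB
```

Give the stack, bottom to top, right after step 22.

[0, 0]

PUSH -4 : [-4]
PUSH -2 : [-4, -2]
ADD     : [-6]
NEG     : [6]
DUP     : [6, 6]
SWAP    : [6, 6]
DUP     : [6, 6, 6]
MUL     : [6, 36]
LT      : [1]
PUSH 3  : [1, 3]
ADD     : [4]
PUSH -5 : [4, -5]
STORE 0 : [4]
PUSH 37 : [4, 37]
GT      : [0]
PUSH 6  : [0, 6]
LOAD 0  : [0, 6, -5]
SUB     : [0, 11]
DUP     : [0, 11, 11]
MOD     : [0, 0]
LOAD 0  : [0, 0, -5]
MOD     : [0, 0]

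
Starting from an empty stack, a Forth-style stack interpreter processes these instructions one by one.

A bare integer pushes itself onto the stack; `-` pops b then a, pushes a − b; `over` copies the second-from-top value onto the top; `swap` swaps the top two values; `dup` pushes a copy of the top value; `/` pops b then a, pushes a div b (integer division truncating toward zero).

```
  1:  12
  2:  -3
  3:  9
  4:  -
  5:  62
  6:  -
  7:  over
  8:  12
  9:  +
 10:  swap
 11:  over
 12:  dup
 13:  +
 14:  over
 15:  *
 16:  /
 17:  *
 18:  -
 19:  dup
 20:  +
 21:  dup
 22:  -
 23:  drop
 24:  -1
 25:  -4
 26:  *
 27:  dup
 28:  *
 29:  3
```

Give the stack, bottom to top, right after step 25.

12   : [12]
-3   : [12, -3]
9    : [12, -3, 9]
-    : [12, -12]
62   : [12, -12, 62]
-    : [12, -74]
over : [12, -74, 12]
12   : [12, -74, 12, 12]
+    : [12, -74, 24]
swap : [12, 24, -74]
over : [12, 24, -74, 24]
dup  : [12, 24, -74, 24, 24]
+    : [12, 24, -74, 48]
over : [12, 24, -74, 48, -74]
*    : [12, 24, -74, -3552]
/    : [12, 24, 0]
*    : [12, 0]
-    : [12]
dup  : [12, 12]
+    : [24]
dup  : [24, 24]
-    : [0]
drop : []
-1   : [-1]
-4   : [-1, -4]

[-1, -4]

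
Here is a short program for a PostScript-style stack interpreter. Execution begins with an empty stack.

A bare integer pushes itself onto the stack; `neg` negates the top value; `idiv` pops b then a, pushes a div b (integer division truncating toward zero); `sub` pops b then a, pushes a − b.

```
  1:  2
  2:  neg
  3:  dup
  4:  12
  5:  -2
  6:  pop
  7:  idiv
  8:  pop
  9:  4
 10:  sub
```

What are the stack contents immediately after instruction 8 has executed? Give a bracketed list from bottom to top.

2    : [2]
neg  : [-2]
dup  : [-2, -2]
12   : [-2, -2, 12]
-2   : [-2, -2, 12, -2]
pop  : [-2, -2, 12]
idiv : [-2, 0]
pop  : [-2]

[-2]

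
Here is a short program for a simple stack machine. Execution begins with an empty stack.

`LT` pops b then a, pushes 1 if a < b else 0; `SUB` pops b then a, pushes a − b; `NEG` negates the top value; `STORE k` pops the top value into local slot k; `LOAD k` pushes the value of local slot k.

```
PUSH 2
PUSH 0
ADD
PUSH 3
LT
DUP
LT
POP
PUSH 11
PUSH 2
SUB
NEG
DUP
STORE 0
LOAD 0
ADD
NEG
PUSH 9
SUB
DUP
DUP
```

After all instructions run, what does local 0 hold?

PUSH 2  → [2]
PUSH 0  → [2, 0]
ADD     → [2]
PUSH 3  → [2, 3]
LT      → [1]
DUP     → [1, 1]
LT      → [0]
POP     → []
PUSH 11 → [11]
PUSH 2  → [11, 2]
SUB     → [9]
NEG     → [-9]
DUP     → [-9, -9]
STORE 0 → [-9]
LOAD 0  → [-9, -9]
ADD     → [-18]
NEG     → [18]
PUSH 9  → [18, 9]
SUB     → [9]
DUP     → [9, 9]
DUP     → [9, 9, 9]

-9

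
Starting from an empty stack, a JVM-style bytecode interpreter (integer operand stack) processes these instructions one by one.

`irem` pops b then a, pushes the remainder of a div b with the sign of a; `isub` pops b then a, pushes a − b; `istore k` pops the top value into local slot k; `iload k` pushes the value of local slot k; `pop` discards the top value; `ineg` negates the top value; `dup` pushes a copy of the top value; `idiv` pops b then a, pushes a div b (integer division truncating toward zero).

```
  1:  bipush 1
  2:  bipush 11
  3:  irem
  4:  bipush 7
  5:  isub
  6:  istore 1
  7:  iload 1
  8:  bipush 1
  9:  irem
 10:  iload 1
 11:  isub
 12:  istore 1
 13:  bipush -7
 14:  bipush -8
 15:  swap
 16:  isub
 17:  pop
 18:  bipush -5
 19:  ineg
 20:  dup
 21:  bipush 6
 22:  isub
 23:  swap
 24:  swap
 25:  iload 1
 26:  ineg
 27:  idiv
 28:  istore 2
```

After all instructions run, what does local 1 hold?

bipush 1  -> 1
bipush 11 -> 1 11
irem      -> 1
bipush 7  -> 1 7
isub      -> -6
istore 1  -> (empty)
iload 1   -> -6
bipush 1  -> -6 1
irem      -> 0
iload 1   -> 0 -6
isub      -> 6
istore 1  -> (empty)
bipush -7 -> -7
bipush -8 -> -7 -8
swap      -> -8 -7
isub      -> -1
pop       -> (empty)
bipush -5 -> -5
ineg      -> 5
dup       -> 5 5
bipush 6  -> 5 5 6
isub      -> 5 -1
swap      -> -1 5
swap      -> 5 -1
iload 1   -> 5 -1 6
ineg      -> 5 -1 -6
idiv      -> 5 0
istore 2  -> 5

6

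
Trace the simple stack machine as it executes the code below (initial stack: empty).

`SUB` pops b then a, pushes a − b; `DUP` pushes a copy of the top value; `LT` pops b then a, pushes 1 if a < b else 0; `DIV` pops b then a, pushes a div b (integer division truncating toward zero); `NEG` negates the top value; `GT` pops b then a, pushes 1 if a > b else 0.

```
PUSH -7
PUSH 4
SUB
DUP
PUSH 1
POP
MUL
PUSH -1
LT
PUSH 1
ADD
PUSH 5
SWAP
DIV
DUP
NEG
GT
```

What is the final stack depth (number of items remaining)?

1

PUSH -7  -7
PUSH 4   -7 4
SUB      -11
DUP      -11 -11
PUSH 1   -11 -11 1
POP      -11 -11
MUL      121
PUSH -1  121 -1
LT       0
PUSH 1   0 1
ADD      1
PUSH 5   1 5
SWAP     5 1
DIV      5
DUP      5 5
NEG      5 -5
GT       1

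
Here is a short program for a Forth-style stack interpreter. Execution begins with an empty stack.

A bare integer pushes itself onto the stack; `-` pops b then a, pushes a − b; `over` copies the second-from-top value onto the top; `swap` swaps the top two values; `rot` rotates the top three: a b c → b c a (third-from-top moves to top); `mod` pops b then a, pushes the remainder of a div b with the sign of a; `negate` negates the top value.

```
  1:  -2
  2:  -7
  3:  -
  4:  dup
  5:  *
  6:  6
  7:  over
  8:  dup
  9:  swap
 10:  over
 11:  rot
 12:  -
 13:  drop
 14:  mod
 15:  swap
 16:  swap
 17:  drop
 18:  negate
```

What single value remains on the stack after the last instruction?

-2      -2
-7      -2 -7
-       5
dup     5 5
*       25
6       25 6
over    25 6 25
dup     25 6 25 25
swap    25 6 25 25
over    25 6 25 25 25
rot     25 6 25 25 25
-       25 6 25 0
drop    25 6 25
mod     25 6
swap    6 25
swap    25 6
drop    25
negate  -25

-25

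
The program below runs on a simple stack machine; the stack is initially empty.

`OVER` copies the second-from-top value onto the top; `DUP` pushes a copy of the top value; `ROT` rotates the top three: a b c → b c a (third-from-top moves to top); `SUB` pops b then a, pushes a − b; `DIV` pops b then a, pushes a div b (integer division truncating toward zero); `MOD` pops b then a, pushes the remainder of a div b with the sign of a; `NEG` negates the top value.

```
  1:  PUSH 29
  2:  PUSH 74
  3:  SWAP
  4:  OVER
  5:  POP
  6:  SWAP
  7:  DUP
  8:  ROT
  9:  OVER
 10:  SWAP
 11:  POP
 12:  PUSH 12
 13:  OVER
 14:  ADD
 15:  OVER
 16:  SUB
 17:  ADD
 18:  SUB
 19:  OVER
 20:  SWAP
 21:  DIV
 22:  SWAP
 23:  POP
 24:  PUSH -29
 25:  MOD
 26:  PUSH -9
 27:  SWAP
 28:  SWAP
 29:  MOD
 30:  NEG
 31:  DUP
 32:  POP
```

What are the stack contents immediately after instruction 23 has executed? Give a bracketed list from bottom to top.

PUSH 29 → 29
PUSH 74 → 29 74
SWAP    → 74 29
OVER    → 74 29 74
POP     → 74 29
SWAP    → 29 74
DUP     → 29 74 74
ROT     → 74 74 29
OVER    → 74 74 29 74
SWAP    → 74 74 74 29
POP     → 74 74 74
PUSH 12 → 74 74 74 12
OVER    → 74 74 74 12 74
ADD     → 74 74 74 86
OVER    → 74 74 74 86 74
SUB     → 74 74 74 12
ADD     → 74 74 86
SUB     → 74 -12
OVER    → 74 -12 74
SWAP    → 74 74 -12
DIV     → 74 -6
SWAP    → -6 74
POP     → -6

[-6]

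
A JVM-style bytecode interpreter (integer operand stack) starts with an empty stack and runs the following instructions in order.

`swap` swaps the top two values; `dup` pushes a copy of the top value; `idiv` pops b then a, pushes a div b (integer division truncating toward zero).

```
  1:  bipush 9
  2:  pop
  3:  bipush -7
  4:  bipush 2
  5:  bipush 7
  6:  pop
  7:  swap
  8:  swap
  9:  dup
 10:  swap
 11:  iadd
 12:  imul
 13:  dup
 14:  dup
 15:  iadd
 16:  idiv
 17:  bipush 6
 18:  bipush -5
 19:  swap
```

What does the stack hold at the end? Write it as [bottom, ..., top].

[0, -5, 6]

bipush 9  → [9]
pop       → []
bipush -7 → [-7]
bipush 2  → [-7, 2]
bipush 7  → [-7, 2, 7]
pop       → [-7, 2]
swap      → [2, -7]
swap      → [-7, 2]
dup       → [-7, 2, 2]
swap      → [-7, 2, 2]
iadd      → [-7, 4]
imul      → [-28]
dup       → [-28, -28]
dup       → [-28, -28, -28]
iadd      → [-28, -56]
idiv      → [0]
bipush 6  → [0, 6]
bipush -5 → [0, 6, -5]
swap      → [0, -5, 6]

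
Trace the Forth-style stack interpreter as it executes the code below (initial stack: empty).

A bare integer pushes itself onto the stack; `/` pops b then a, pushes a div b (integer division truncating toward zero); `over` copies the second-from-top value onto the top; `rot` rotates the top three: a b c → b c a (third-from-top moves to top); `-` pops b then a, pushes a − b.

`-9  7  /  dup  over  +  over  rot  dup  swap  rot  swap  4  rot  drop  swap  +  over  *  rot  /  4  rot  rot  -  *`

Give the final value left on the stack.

-9    [-9]
7     [-9, 7]
/     [-1]
dup   [-1, -1]
over  [-1, -1, -1]
+     [-1, -2]
over  [-1, -2, -1]
rot   [-2, -1, -1]
dup   [-2, -1, -1, -1]
swap  [-2, -1, -1, -1]
rot   [-2, -1, -1, -1]
swap  [-2, -1, -1, -1]
4     [-2, -1, -1, -1, 4]
rot   [-2, -1, -1, 4, -1]
drop  [-2, -1, -1, 4]
swap  [-2, -1, 4, -1]
+     [-2, -1, 3]
over  [-2, -1, 3, -1]
*     [-2, -1, -3]
rot   [-1, -3, -2]
/     [-1, 1]
4     [-1, 1, 4]
rot   [1, 4, -1]
rot   [4, -1, 1]
-     [4, -2]
*     [-8]

-8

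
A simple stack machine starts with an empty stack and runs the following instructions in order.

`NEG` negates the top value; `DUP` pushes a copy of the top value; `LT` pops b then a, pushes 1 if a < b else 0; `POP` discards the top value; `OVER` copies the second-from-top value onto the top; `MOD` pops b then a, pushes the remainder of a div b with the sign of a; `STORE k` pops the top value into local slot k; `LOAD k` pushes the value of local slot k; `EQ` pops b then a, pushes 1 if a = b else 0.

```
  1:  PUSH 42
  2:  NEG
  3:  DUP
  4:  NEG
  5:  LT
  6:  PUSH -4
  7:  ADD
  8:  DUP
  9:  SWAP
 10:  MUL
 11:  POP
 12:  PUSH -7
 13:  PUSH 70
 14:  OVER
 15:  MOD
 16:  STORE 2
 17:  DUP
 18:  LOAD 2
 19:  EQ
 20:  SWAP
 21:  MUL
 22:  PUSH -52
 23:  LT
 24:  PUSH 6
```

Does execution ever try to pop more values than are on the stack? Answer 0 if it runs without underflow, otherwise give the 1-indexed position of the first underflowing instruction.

PUSH 42  → [42]
NEG      → [-42]
DUP      → [-42, -42]
NEG      → [-42, 42]
LT       → [1]
PUSH -4  → [1, -4]
ADD      → [-3]
DUP      → [-3, -3]
SWAP     → [-3, -3]
MUL      → [9]
POP      → []
PUSH -7  → [-7]
PUSH 70  → [-7, 70]
OVER     → [-7, 70, -7]
MOD      → [-7, 0]
STORE 2  → [-7]
DUP      → [-7, -7]
LOAD 2   → [-7, -7, 0]
EQ       → [-7, 0]
SWAP     → [0, -7]
MUL      → [0]
PUSH -52 → [0, -52]
LT       → [0]
PUSH 6   → [0, 6]

0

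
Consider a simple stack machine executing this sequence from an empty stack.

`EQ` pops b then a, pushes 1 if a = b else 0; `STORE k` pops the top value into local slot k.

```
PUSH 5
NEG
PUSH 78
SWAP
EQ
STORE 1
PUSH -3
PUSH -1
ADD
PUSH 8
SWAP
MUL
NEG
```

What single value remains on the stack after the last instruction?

PUSH 5  : [5]
NEG     : [-5]
PUSH 78 : [-5, 78]
SWAP    : [78, -5]
EQ      : [0]
STORE 1 : []
PUSH -3 : [-3]
PUSH -1 : [-3, -1]
ADD     : [-4]
PUSH 8  : [-4, 8]
SWAP    : [8, -4]
MUL     : [-32]
NEG     : [32]

32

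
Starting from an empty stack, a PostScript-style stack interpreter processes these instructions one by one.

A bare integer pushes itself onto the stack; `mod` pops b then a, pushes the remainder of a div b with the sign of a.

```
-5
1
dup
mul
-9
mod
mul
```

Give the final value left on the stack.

-5

-5  : [-5]
1   : [-5, 1]
dup : [-5, 1, 1]
mul : [-5, 1]
-9  : [-5, 1, -9]
mod : [-5, 1]
mul : [-5]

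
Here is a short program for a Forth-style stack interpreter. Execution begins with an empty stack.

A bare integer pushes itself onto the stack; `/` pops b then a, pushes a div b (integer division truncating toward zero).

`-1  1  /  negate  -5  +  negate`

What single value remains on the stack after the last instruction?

4

-1     -> -1
1      -> -1 1
/      -> -1
negate -> 1
-5     -> 1 -5
+      -> -4
negate -> 4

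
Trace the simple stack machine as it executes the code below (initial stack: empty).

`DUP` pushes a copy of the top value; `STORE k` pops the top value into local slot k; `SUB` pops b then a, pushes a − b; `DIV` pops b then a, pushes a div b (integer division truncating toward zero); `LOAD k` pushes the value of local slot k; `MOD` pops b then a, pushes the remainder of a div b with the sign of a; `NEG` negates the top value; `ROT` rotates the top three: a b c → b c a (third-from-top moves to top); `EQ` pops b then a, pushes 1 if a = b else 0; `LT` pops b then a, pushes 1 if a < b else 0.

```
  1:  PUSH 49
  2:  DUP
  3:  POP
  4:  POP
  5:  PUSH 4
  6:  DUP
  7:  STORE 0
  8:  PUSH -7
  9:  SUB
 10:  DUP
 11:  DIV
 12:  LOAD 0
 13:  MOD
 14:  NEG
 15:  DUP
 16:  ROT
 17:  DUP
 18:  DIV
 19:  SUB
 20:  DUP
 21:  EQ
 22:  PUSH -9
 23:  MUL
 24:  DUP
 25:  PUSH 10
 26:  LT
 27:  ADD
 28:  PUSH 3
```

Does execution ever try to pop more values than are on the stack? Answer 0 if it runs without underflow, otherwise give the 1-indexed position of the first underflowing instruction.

PUSH 49 → 49
DUP     → 49 49
POP     → 49
POP     → (empty)
PUSH 4  → 4
DUP     → 4 4
STORE 0 → 4
PUSH -7 → 4 -7
SUB     → 11
DUP     → 11 11
DIV     → 1
LOAD 0  → 1 4
MOD     → 1
NEG     → -1
DUP     → -1 -1
ROT  — needs 3 operands, stack has 2 → underflow

16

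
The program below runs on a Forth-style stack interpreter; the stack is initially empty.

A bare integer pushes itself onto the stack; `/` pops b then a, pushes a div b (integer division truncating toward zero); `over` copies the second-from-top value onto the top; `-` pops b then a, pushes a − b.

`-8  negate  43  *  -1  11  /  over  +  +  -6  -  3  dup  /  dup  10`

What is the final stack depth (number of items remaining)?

4

-8     → -8
negate → 8
43     → 8 43
*      → 344
-1     → 344 -1
11     → 344 -1 11
/      → 344 0
over   → 344 0 344
+      → 344 344
+      → 688
-6     → 688 -6
-      → 694
3      → 694 3
dup    → 694 3 3
/      → 694 1
dup    → 694 1 1
10     → 694 1 1 10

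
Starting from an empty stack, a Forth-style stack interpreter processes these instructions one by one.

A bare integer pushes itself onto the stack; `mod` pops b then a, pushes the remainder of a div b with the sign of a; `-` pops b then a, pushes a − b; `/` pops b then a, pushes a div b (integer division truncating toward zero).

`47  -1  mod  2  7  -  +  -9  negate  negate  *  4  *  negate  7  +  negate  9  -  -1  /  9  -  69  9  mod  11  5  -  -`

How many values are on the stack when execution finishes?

2

47     : [47]
-1     : [47, -1]
mod    : [0]
2      : [0, 2]
7      : [0, 2, 7]
-      : [0, -5]
+      : [-5]
-9     : [-5, -9]
negate : [-5, 9]
negate : [-5, -9]
*      : [45]
4      : [45, 4]
*      : [180]
negate : [-180]
7      : [-180, 7]
+      : [-173]
negate : [173]
9      : [173, 9]
-      : [164]
-1     : [164, -1]
/      : [-164]
9      : [-164, 9]
-      : [-173]
69     : [-173, 69]
9      : [-173, 69, 9]
mod    : [-173, 6]
11     : [-173, 6, 11]
5      : [-173, 6, 11, 5]
-      : [-173, 6, 6]
-      : [-173, 0]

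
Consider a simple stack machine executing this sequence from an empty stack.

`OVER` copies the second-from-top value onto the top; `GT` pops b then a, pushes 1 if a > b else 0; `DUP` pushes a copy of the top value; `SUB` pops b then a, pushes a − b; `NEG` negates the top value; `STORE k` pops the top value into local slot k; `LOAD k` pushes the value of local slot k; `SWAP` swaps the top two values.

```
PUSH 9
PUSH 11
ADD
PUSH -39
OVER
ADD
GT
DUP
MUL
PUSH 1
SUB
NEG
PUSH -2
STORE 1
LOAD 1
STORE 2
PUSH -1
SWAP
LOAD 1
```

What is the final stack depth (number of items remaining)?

3

PUSH 9   -> [9]
PUSH 11  -> [9, 11]
ADD      -> [20]
PUSH -39 -> [20, -39]
OVER     -> [20, -39, 20]
ADD      -> [20, -19]
GT       -> [1]
DUP      -> [1, 1]
MUL      -> [1]
PUSH 1   -> [1, 1]
SUB      -> [0]
NEG      -> [0]
PUSH -2  -> [0, -2]
STORE 1  -> [0]
LOAD 1   -> [0, -2]
STORE 2  -> [0]
PUSH -1  -> [0, -1]
SWAP     -> [-1, 0]
LOAD 1   -> [-1, 0, -2]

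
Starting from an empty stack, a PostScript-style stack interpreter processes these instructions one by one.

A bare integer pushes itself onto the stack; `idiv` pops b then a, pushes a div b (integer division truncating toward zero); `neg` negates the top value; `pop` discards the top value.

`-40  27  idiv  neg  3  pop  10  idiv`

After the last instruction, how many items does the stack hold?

1

-40  → -40
27   → -40 27
idiv → -1
neg  → 1
3    → 1 3
pop  → 1
10   → 1 10
idiv → 0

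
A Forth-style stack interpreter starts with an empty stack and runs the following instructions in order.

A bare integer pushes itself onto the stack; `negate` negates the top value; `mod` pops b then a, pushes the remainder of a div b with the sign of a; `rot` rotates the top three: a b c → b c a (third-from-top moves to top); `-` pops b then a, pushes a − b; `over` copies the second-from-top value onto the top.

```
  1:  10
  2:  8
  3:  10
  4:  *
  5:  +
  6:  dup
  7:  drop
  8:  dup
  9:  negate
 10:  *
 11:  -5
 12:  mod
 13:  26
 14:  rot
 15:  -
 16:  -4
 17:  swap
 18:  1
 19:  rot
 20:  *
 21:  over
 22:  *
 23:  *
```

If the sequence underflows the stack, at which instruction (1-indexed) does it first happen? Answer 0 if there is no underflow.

10      [10]
8       [10, 8]
10      [10, 8, 10]
*       [10, 80]
+       [90]
dup     [90, 90]
drop    [90]
dup     [90, 90]
negate  [90, -90]
*       [-8100]
-5      [-8100, -5]
mod     [0]
26      [0, 26]
rot  — needs 3 operands, stack has 2 → underflow

14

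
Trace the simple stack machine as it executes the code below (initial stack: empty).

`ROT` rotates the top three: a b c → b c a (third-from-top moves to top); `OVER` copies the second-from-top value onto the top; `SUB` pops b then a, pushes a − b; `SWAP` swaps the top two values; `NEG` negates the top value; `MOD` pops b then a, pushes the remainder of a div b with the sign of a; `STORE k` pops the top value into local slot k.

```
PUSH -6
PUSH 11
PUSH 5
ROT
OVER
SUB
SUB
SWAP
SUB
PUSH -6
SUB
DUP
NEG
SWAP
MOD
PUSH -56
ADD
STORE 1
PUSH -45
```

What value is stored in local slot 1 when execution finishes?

-56

PUSH -6   [-6]
PUSH 11   [-6, 11]
PUSH 5    [-6, 11, 5]
ROT       [11, 5, -6]
OVER      [11, 5, -6, 5]
SUB       [11, 5, -11]
SUB       [11, 16]
SWAP      [16, 11]
SUB       [5]
PUSH -6   [5, -6]
SUB       [11]
DUP       [11, 11]
NEG       [11, -11]
SWAP      [-11, 11]
MOD       [0]
PUSH -56  [0, -56]
ADD       [-56]
STORE 1   []
PUSH -45  [-45]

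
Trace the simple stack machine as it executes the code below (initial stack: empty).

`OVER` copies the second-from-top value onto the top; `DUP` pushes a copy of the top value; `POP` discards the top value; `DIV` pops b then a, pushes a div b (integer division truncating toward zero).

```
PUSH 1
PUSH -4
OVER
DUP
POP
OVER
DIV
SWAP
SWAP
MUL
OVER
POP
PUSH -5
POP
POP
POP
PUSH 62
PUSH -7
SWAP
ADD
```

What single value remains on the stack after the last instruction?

55

PUSH 1  → [1]
PUSH -4 → [1, -4]
OVER    → [1, -4, 1]
DUP     → [1, -4, 1, 1]
POP     → [1, -4, 1]
OVER    → [1, -4, 1, -4]
DIV     → [1, -4, 0]
SWAP    → [1, 0, -4]
SWAP    → [1, -4, 0]
MUL     → [1, 0]
OVER    → [1, 0, 1]
POP     → [1, 0]
PUSH -5 → [1, 0, -5]
POP     → [1, 0]
POP     → [1]
POP     → []
PUSH 62 → [62]
PUSH -7 → [62, -7]
SWAP    → [-7, 62]
ADD     → [55]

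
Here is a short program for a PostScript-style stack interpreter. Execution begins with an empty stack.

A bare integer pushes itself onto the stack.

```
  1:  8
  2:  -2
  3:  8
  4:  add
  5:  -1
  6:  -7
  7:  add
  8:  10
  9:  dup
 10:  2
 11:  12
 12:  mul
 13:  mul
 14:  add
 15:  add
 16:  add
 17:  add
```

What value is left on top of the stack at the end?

8   : [8]
-2  : [8, -2]
8   : [8, -2, 8]
add : [8, 6]
-1  : [8, 6, -1]
-7  : [8, 6, -1, -7]
add : [8, 6, -8]
10  : [8, 6, -8, 10]
dup : [8, 6, -8, 10, 10]
2   : [8, 6, -8, 10, 10, 2]
12  : [8, 6, -8, 10, 10, 2, 12]
mul : [8, 6, -8, 10, 10, 24]
mul : [8, 6, -8, 10, 240]
add : [8, 6, -8, 250]
add : [8, 6, 242]
add : [8, 248]
add : [256]

256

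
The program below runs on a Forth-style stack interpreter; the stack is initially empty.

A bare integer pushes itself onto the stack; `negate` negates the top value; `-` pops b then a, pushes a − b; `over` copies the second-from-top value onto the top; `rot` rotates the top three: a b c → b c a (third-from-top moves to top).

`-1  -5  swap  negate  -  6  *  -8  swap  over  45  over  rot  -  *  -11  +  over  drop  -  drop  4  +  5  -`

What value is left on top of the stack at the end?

-9

-1     -> [-1]
-5     -> [-1, -5]
swap   -> [-5, -1]
negate -> [-5, 1]
-      -> [-6]
6      -> [-6, 6]
*      -> [-36]
-8     -> [-36, -8]
swap   -> [-8, -36]
over   -> [-8, -36, -8]
45     -> [-8, -36, -8, 45]
over   -> [-8, -36, -8, 45, -8]
rot    -> [-8, -36, 45, -8, -8]
-      -> [-8, -36, 45, 0]
*      -> [-8, -36, 0]
-11    -> [-8, -36, 0, -11]
+      -> [-8, -36, -11]
over   -> [-8, -36, -11, -36]
drop   -> [-8, -36, -11]
-      -> [-8, -25]
drop   -> [-8]
4      -> [-8, 4]
+      -> [-4]
5      -> [-4, 5]
-      -> [-9]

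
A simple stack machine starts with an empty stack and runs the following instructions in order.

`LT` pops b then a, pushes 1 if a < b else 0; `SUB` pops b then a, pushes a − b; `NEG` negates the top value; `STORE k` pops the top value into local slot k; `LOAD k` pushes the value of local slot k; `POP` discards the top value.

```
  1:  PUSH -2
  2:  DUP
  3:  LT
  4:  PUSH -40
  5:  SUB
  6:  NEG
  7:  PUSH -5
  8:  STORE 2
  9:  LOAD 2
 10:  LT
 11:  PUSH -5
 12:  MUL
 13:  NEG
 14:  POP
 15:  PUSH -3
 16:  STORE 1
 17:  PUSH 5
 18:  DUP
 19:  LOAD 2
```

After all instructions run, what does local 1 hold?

PUSH -2  → -2
DUP      → -2 -2
LT       → 0
PUSH -40 → 0 -40
SUB      → 40
NEG      → -40
PUSH -5  → -40 -5
STORE 2  → -40
LOAD 2   → -40 -5
LT       → 1
PUSH -5  → 1 -5
MUL      → -5
NEG      → 5
POP      → (empty)
PUSH -3  → -3
STORE 1  → (empty)
PUSH 5   → 5
DUP      → 5 5
LOAD 2   → 5 5 -5

-3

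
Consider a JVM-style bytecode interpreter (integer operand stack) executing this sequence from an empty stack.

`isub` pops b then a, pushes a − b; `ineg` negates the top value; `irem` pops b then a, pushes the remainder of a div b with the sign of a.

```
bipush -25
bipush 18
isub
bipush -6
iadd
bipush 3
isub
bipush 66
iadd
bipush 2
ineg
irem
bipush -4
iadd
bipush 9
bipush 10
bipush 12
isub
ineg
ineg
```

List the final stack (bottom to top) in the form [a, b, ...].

bipush -25  [-25]
bipush 18   [-25, 18]
isub        [-43]
bipush -6   [-43, -6]
iadd        [-49]
bipush 3    [-49, 3]
isub        [-52]
bipush 66   [-52, 66]
iadd        [14]
bipush 2    [14, 2]
ineg        [14, -2]
irem        [0]
bipush -4   [0, -4]
iadd        [-4]
bipush 9    [-4, 9]
bipush 10   [-4, 9, 10]
bipush 12   [-4, 9, 10, 12]
isub        [-4, 9, -2]
ineg        [-4, 9, 2]
ineg        [-4, 9, -2]

[-4, 9, -2]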